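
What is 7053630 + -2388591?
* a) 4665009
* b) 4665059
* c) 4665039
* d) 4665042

7053630 + -2388591 = 4665039
c) 4665039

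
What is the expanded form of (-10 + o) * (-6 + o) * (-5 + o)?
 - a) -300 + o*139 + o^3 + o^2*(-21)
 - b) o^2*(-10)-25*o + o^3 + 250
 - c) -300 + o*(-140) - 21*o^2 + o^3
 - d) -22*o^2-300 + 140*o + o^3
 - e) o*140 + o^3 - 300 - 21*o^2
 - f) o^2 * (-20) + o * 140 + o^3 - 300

Expanding (-10 + o) * (-6 + o) * (-5 + o):
= o*140 + o^3 - 300 - 21*o^2
e) o*140 + o^3 - 300 - 21*o^2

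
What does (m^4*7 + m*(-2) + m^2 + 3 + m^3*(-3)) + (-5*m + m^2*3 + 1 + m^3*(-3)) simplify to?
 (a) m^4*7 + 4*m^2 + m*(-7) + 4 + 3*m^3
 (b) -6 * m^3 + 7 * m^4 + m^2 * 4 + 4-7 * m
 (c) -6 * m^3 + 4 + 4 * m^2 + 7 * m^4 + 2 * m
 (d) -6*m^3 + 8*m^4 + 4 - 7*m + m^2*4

Adding the polynomials and combining like terms:
(m^4*7 + m*(-2) + m^2 + 3 + m^3*(-3)) + (-5*m + m^2*3 + 1 + m^3*(-3))
= -6 * m^3 + 7 * m^4 + m^2 * 4 + 4-7 * m
b) -6 * m^3 + 7 * m^4 + m^2 * 4 + 4-7 * m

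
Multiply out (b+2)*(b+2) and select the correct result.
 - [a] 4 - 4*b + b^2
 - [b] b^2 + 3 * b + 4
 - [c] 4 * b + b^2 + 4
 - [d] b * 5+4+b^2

Expanding (b+2)*(b+2):
= 4 * b + b^2 + 4
c) 4 * b + b^2 + 4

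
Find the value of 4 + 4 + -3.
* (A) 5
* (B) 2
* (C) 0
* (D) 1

First: 4 + 4 = 8
Then: 8 + -3 = 5
A) 5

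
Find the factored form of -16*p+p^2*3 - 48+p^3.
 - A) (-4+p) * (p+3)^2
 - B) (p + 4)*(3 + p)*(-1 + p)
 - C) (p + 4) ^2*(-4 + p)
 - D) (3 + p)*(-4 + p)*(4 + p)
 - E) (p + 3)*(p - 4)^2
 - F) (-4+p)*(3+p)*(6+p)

We need to factor -16*p+p^2*3 - 48+p^3.
The factored form is (3 + p)*(-4 + p)*(4 + p).
D) (3 + p)*(-4 + p)*(4 + p)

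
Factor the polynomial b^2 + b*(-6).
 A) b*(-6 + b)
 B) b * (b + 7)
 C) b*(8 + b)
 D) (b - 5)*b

We need to factor b^2 + b*(-6).
The factored form is b*(-6 + b).
A) b*(-6 + b)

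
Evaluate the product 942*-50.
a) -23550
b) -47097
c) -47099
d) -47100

942 * -50 = -47100
d) -47100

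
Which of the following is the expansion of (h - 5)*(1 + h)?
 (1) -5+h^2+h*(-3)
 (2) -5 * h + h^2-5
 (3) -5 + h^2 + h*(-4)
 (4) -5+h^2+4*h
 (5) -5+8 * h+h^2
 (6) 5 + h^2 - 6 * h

Expanding (h - 5)*(1 + h):
= -5 + h^2 + h*(-4)
3) -5 + h^2 + h*(-4)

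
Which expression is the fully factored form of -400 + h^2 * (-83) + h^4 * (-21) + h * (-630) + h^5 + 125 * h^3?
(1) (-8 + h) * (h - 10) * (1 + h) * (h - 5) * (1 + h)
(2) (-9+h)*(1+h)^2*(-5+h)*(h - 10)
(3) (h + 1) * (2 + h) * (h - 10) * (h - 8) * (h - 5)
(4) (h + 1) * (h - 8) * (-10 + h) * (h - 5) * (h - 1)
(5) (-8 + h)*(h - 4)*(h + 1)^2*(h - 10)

We need to factor -400 + h^2 * (-83) + h^4 * (-21) + h * (-630) + h^5 + 125 * h^3.
The factored form is (-8 + h) * (h - 10) * (1 + h) * (h - 5) * (1 + h).
1) (-8 + h) * (h - 10) * (1 + h) * (h - 5) * (1 + h)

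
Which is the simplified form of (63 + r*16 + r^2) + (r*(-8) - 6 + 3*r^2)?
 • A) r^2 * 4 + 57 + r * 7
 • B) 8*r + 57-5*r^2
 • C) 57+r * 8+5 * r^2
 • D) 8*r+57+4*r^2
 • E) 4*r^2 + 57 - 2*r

Adding the polynomials and combining like terms:
(63 + r*16 + r^2) + (r*(-8) - 6 + 3*r^2)
= 8*r+57+4*r^2
D) 8*r+57+4*r^2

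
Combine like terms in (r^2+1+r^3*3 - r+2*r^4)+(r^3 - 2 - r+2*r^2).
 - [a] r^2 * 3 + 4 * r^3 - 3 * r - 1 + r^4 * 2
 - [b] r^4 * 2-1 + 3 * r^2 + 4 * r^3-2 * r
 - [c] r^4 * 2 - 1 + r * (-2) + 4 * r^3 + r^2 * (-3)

Adding the polynomials and combining like terms:
(r^2 + 1 + r^3*3 - r + 2*r^4) + (r^3 - 2 - r + 2*r^2)
= r^4 * 2-1 + 3 * r^2 + 4 * r^3-2 * r
b) r^4 * 2-1 + 3 * r^2 + 4 * r^3-2 * r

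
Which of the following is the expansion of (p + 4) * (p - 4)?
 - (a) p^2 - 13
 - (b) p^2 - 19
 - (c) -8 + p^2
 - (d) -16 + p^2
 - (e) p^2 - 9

Expanding (p + 4) * (p - 4):
= -16 + p^2
d) -16 + p^2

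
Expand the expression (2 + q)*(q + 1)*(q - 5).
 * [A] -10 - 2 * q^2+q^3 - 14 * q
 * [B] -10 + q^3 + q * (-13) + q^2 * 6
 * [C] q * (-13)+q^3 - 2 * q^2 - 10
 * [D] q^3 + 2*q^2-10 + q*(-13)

Expanding (2 + q)*(q + 1)*(q - 5):
= q * (-13)+q^3 - 2 * q^2 - 10
C) q * (-13)+q^3 - 2 * q^2 - 10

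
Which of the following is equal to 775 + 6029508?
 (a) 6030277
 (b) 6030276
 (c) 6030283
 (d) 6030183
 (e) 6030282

775 + 6029508 = 6030283
c) 6030283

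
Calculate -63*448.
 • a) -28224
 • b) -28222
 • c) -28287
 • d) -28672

-63 * 448 = -28224
a) -28224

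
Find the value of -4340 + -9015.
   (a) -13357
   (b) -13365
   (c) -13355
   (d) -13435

-4340 + -9015 = -13355
c) -13355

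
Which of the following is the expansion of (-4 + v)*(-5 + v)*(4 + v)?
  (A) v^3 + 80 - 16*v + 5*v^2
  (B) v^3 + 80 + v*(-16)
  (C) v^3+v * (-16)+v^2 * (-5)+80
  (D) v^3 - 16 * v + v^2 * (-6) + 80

Expanding (-4 + v)*(-5 + v)*(4 + v):
= v^3+v * (-16)+v^2 * (-5)+80
C) v^3+v * (-16)+v^2 * (-5)+80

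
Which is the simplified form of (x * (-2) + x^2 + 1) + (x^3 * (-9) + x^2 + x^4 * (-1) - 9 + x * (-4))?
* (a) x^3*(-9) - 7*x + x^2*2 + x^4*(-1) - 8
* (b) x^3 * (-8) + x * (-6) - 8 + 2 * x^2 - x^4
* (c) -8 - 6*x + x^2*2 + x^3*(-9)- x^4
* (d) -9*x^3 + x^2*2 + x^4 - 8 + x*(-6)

Adding the polynomials and combining like terms:
(x*(-2) + x^2 + 1) + (x^3*(-9) + x^2 + x^4*(-1) - 9 + x*(-4))
= -8 - 6*x + x^2*2 + x^3*(-9)- x^4
c) -8 - 6*x + x^2*2 + x^3*(-9)- x^4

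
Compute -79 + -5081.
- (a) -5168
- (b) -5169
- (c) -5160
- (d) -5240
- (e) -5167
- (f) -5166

-79 + -5081 = -5160
c) -5160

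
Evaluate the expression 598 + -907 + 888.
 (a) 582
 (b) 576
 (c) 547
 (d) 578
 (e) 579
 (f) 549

First: 598 + -907 = -309
Then: -309 + 888 = 579
e) 579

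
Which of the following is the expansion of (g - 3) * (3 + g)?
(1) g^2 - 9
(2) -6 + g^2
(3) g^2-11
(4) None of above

Expanding (g - 3) * (3 + g):
= g^2 - 9
1) g^2 - 9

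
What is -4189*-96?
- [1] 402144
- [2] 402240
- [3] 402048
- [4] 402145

-4189 * -96 = 402144
1) 402144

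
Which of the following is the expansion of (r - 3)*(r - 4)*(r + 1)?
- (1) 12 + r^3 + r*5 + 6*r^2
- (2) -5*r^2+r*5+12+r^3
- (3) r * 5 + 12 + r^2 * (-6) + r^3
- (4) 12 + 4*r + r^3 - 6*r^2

Expanding (r - 3)*(r - 4)*(r + 1):
= r * 5 + 12 + r^2 * (-6) + r^3
3) r * 5 + 12 + r^2 * (-6) + r^3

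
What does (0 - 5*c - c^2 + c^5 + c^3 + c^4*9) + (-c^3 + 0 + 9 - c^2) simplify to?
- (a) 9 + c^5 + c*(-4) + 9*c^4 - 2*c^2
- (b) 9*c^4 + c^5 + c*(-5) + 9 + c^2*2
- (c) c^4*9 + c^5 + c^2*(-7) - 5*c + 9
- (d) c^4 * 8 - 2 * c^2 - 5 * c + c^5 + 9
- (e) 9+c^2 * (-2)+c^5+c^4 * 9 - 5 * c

Adding the polynomials and combining like terms:
(0 - 5*c - c^2 + c^5 + c^3 + c^4*9) + (-c^3 + 0 + 9 - c^2)
= 9+c^2 * (-2)+c^5+c^4 * 9 - 5 * c
e) 9+c^2 * (-2)+c^5+c^4 * 9 - 5 * c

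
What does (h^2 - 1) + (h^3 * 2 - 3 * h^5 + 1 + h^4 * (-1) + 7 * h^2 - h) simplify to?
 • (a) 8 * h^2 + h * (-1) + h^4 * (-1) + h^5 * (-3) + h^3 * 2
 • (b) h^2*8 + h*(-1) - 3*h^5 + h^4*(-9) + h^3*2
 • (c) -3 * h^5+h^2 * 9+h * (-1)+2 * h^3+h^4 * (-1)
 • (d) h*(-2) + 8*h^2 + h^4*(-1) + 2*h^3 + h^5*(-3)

Adding the polynomials and combining like terms:
(h^2 - 1) + (h^3*2 - 3*h^5 + 1 + h^4*(-1) + 7*h^2 - h)
= 8 * h^2 + h * (-1) + h^4 * (-1) + h^5 * (-3) + h^3 * 2
a) 8 * h^2 + h * (-1) + h^4 * (-1) + h^5 * (-3) + h^3 * 2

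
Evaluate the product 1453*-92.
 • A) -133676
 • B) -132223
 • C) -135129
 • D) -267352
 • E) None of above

1453 * -92 = -133676
A) -133676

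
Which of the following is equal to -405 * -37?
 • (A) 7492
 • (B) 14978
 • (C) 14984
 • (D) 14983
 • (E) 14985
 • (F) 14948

-405 * -37 = 14985
E) 14985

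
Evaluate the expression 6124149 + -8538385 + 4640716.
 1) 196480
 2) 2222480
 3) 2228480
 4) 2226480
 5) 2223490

First: 6124149 + -8538385 = -2414236
Then: -2414236 + 4640716 = 2226480
4) 2226480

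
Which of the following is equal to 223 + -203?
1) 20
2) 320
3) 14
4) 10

223 + -203 = 20
1) 20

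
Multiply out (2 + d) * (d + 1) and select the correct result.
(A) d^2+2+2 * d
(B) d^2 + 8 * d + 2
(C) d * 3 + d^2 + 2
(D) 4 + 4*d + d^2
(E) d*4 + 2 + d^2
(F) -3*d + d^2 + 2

Expanding (2 + d) * (d + 1):
= d * 3 + d^2 + 2
C) d * 3 + d^2 + 2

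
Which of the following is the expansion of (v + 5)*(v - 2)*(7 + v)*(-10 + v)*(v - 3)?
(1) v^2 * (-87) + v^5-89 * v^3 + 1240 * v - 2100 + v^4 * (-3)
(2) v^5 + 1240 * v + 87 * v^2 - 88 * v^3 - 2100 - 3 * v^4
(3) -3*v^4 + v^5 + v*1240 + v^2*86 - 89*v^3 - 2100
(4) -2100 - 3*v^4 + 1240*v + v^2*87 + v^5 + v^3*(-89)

Expanding (v + 5)*(v - 2)*(7 + v)*(-10 + v)*(v - 3):
= -2100 - 3*v^4 + 1240*v + v^2*87 + v^5 + v^3*(-89)
4) -2100 - 3*v^4 + 1240*v + v^2*87 + v^5 + v^3*(-89)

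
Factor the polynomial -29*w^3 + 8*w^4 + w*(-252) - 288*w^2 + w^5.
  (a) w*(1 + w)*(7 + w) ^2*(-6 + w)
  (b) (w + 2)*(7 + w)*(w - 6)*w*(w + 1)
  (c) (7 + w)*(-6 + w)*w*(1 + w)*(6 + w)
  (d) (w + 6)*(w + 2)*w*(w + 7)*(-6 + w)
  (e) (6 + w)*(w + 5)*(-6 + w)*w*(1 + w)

We need to factor -29*w^3 + 8*w^4 + w*(-252) - 288*w^2 + w^5.
The factored form is (7 + w)*(-6 + w)*w*(1 + w)*(6 + w).
c) (7 + w)*(-6 + w)*w*(1 + w)*(6 + w)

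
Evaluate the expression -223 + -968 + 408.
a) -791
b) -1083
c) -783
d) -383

First: -223 + -968 = -1191
Then: -1191 + 408 = -783
c) -783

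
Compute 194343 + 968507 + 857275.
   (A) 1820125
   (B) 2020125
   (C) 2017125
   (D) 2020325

First: 194343 + 968507 = 1162850
Then: 1162850 + 857275 = 2020125
B) 2020125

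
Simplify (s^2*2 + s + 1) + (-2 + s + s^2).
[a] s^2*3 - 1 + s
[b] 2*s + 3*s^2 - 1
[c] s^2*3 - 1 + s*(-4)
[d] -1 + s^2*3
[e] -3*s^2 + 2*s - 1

Adding the polynomials and combining like terms:
(s^2*2 + s + 1) + (-2 + s + s^2)
= 2*s + 3*s^2 - 1
b) 2*s + 3*s^2 - 1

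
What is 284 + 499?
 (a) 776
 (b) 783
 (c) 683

284 + 499 = 783
b) 783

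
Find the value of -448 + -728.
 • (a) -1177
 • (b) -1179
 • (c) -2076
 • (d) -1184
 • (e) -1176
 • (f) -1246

-448 + -728 = -1176
e) -1176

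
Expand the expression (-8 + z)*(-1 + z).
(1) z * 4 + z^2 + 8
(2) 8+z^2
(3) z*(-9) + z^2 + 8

Expanding (-8 + z)*(-1 + z):
= z*(-9) + z^2 + 8
3) z*(-9) + z^2 + 8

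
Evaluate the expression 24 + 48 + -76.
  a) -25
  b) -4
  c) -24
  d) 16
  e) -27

First: 24 + 48 = 72
Then: 72 + -76 = -4
b) -4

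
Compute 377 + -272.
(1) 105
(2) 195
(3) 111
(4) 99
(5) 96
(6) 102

377 + -272 = 105
1) 105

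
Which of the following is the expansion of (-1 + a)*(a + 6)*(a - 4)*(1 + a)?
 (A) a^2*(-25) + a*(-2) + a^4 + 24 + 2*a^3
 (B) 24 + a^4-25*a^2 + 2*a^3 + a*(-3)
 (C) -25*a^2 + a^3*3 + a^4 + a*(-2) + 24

Expanding (-1 + a)*(a + 6)*(a - 4)*(1 + a):
= a^2*(-25) + a*(-2) + a^4 + 24 + 2*a^3
A) a^2*(-25) + a*(-2) + a^4 + 24 + 2*a^3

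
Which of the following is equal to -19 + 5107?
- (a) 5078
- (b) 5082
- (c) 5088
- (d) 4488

-19 + 5107 = 5088
c) 5088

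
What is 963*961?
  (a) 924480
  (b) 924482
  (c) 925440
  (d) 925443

963 * 961 = 925443
d) 925443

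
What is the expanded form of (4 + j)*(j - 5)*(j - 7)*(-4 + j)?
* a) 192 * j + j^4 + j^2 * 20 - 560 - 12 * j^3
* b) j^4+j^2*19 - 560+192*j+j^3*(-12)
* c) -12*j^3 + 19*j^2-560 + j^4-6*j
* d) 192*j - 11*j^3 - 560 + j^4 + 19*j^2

Expanding (4 + j)*(j - 5)*(j - 7)*(-4 + j):
= j^4+j^2*19 - 560+192*j+j^3*(-12)
b) j^4+j^2*19 - 560+192*j+j^3*(-12)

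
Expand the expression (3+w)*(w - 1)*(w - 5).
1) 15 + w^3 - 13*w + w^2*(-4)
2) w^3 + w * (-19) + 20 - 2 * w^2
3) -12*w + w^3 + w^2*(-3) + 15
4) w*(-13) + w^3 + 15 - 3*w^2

Expanding (3+w)*(w - 1)*(w - 5):
= w*(-13) + w^3 + 15 - 3*w^2
4) w*(-13) + w^3 + 15 - 3*w^2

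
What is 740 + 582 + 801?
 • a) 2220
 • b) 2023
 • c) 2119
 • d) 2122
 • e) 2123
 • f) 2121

First: 740 + 582 = 1322
Then: 1322 + 801 = 2123
e) 2123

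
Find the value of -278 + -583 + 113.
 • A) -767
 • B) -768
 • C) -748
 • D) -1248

First: -278 + -583 = -861
Then: -861 + 113 = -748
C) -748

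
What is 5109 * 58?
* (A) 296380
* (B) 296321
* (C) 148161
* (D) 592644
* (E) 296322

5109 * 58 = 296322
E) 296322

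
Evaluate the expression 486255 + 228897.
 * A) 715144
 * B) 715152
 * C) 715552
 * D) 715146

486255 + 228897 = 715152
B) 715152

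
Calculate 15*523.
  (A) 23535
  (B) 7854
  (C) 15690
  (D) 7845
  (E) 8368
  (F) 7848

15 * 523 = 7845
D) 7845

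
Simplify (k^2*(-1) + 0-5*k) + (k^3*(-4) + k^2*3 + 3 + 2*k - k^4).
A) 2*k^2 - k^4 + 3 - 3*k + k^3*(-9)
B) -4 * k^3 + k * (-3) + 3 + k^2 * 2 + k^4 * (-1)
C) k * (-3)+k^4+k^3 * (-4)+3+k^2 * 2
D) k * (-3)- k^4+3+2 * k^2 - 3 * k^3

Adding the polynomials and combining like terms:
(k^2*(-1) + 0 - 5*k) + (k^3*(-4) + k^2*3 + 3 + 2*k - k^4)
= -4 * k^3 + k * (-3) + 3 + k^2 * 2 + k^4 * (-1)
B) -4 * k^3 + k * (-3) + 3 + k^2 * 2 + k^4 * (-1)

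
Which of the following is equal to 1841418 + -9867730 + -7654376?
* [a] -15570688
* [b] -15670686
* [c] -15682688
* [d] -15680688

First: 1841418 + -9867730 = -8026312
Then: -8026312 + -7654376 = -15680688
d) -15680688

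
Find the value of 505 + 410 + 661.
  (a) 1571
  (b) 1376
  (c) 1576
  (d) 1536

First: 505 + 410 = 915
Then: 915 + 661 = 1576
c) 1576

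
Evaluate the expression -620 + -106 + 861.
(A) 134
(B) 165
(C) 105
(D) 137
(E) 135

First: -620 + -106 = -726
Then: -726 + 861 = 135
E) 135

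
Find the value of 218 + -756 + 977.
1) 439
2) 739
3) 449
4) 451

First: 218 + -756 = -538
Then: -538 + 977 = 439
1) 439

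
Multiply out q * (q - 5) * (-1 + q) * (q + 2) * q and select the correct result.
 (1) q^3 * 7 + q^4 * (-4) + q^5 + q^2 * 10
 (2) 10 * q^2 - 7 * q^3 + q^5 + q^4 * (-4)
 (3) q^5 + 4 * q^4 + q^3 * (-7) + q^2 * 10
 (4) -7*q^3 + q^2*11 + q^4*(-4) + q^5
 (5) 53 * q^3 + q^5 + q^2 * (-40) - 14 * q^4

Expanding q * (q - 5) * (-1 + q) * (q + 2) * q:
= 10 * q^2 - 7 * q^3 + q^5 + q^4 * (-4)
2) 10 * q^2 - 7 * q^3 + q^5 + q^4 * (-4)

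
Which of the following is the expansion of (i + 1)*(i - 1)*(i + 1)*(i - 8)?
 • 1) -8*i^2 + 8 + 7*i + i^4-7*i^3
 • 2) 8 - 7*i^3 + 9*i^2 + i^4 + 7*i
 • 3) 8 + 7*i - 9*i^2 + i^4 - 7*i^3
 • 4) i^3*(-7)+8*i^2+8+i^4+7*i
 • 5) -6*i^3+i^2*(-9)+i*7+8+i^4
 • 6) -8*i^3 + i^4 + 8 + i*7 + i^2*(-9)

Expanding (i + 1)*(i - 1)*(i + 1)*(i - 8):
= 8 + 7*i - 9*i^2 + i^4 - 7*i^3
3) 8 + 7*i - 9*i^2 + i^4 - 7*i^3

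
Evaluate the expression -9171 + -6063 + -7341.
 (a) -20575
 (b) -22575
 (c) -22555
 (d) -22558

First: -9171 + -6063 = -15234
Then: -15234 + -7341 = -22575
b) -22575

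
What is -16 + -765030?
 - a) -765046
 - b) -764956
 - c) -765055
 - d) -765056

-16 + -765030 = -765046
a) -765046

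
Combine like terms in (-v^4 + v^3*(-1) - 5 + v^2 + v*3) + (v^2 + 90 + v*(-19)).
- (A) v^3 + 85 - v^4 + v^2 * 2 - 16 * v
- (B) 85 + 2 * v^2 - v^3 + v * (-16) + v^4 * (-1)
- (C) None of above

Adding the polynomials and combining like terms:
(-v^4 + v^3*(-1) - 5 + v^2 + v*3) + (v^2 + 90 + v*(-19))
= 85 + 2 * v^2 - v^3 + v * (-16) + v^4 * (-1)
B) 85 + 2 * v^2 - v^3 + v * (-16) + v^4 * (-1)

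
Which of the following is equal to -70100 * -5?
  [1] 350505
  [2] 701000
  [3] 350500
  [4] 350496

-70100 * -5 = 350500
3) 350500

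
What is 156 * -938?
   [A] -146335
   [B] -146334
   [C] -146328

156 * -938 = -146328
C) -146328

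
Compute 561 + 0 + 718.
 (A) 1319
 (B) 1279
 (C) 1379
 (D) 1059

First: 561 + 0 = 561
Then: 561 + 718 = 1279
B) 1279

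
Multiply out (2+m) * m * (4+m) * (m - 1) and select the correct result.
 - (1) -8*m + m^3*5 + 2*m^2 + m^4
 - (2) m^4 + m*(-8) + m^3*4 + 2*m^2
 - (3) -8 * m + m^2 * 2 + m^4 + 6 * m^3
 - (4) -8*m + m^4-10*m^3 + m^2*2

Expanding (2+m) * m * (4+m) * (m - 1):
= -8*m + m^3*5 + 2*m^2 + m^4
1) -8*m + m^3*5 + 2*m^2 + m^4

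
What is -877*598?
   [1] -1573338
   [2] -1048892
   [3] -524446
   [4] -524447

-877 * 598 = -524446
3) -524446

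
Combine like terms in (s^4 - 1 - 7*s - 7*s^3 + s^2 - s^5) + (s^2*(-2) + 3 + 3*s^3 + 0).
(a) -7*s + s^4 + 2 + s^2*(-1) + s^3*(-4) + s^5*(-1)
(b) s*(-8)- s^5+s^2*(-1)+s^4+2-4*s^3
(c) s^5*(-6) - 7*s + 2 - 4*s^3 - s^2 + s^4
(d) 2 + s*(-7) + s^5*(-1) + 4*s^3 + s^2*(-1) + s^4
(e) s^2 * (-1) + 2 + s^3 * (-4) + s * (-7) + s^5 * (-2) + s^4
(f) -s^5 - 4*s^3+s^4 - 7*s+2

Adding the polynomials and combining like terms:
(s^4 - 1 - 7*s - 7*s^3 + s^2 - s^5) + (s^2*(-2) + 3 + 3*s^3 + 0)
= -7*s + s^4 + 2 + s^2*(-1) + s^3*(-4) + s^5*(-1)
a) -7*s + s^4 + 2 + s^2*(-1) + s^3*(-4) + s^5*(-1)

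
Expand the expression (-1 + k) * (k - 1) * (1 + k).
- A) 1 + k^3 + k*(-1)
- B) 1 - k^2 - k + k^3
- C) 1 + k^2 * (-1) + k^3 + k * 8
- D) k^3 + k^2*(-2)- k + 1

Expanding (-1 + k) * (k - 1) * (1 + k):
= 1 - k^2 - k + k^3
B) 1 - k^2 - k + k^3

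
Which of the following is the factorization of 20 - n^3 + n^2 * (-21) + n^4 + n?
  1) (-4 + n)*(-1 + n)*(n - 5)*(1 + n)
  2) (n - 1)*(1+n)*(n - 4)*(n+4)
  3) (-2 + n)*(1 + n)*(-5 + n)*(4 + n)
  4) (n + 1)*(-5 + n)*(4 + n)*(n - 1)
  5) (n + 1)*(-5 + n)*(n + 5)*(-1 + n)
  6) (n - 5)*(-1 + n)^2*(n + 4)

We need to factor 20 - n^3 + n^2 * (-21) + n^4 + n.
The factored form is (n + 1)*(-5 + n)*(4 + n)*(n - 1).
4) (n + 1)*(-5 + n)*(4 + n)*(n - 1)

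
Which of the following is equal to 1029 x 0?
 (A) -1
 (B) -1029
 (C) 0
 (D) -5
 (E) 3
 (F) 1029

1029 * 0 = 0
C) 0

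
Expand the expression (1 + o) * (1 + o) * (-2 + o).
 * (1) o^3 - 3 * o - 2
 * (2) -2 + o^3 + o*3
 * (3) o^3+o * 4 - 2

Expanding (1 + o) * (1 + o) * (-2 + o):
= o^3 - 3 * o - 2
1) o^3 - 3 * o - 2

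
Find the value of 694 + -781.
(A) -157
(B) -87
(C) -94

694 + -781 = -87
B) -87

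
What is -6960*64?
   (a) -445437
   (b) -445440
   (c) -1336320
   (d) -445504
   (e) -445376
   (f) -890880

-6960 * 64 = -445440
b) -445440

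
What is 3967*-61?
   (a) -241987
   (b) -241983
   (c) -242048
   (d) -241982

3967 * -61 = -241987
a) -241987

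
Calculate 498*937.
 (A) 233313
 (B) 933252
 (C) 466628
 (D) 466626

498 * 937 = 466626
D) 466626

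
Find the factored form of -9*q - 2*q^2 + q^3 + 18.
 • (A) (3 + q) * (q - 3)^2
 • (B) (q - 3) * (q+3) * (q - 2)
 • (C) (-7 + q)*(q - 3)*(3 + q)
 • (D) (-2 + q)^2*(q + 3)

We need to factor -9*q - 2*q^2 + q^3 + 18.
The factored form is (q - 3) * (q+3) * (q - 2).
B) (q - 3) * (q+3) * (q - 2)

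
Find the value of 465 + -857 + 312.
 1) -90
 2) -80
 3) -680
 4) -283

First: 465 + -857 = -392
Then: -392 + 312 = -80
2) -80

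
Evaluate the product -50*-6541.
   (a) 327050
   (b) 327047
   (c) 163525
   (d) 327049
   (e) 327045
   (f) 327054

-50 * -6541 = 327050
a) 327050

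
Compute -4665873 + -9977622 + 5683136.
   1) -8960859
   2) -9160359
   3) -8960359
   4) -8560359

First: -4665873 + -9977622 = -14643495
Then: -14643495 + 5683136 = -8960359
3) -8960359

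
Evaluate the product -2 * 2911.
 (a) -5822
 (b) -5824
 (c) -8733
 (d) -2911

-2 * 2911 = -5822
a) -5822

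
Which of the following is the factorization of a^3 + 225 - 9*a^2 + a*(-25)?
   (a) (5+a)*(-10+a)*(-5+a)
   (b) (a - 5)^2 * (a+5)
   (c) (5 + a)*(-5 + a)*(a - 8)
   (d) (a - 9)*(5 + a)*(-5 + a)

We need to factor a^3 + 225 - 9*a^2 + a*(-25).
The factored form is (a - 9)*(5 + a)*(-5 + a).
d) (a - 9)*(5 + a)*(-5 + a)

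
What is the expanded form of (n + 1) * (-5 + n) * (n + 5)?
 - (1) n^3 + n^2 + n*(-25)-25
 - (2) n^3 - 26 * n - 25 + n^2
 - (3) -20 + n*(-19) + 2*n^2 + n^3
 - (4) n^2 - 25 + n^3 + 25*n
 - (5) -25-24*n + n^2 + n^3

Expanding (n + 1) * (-5 + n) * (n + 5):
= n^3 + n^2 + n*(-25)-25
1) n^3 + n^2 + n*(-25)-25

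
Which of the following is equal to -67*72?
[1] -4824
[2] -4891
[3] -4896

-67 * 72 = -4824
1) -4824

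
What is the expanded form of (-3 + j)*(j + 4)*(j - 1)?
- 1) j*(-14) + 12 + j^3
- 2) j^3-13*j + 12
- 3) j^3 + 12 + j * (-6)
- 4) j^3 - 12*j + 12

Expanding (-3 + j)*(j + 4)*(j - 1):
= j^3-13*j + 12
2) j^3-13*j + 12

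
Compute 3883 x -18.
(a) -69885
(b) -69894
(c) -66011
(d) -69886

3883 * -18 = -69894
b) -69894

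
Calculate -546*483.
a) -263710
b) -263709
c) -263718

-546 * 483 = -263718
c) -263718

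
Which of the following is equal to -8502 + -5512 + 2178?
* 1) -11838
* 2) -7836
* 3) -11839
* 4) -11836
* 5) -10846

First: -8502 + -5512 = -14014
Then: -14014 + 2178 = -11836
4) -11836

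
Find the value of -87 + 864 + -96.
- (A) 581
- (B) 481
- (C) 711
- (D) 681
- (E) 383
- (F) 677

First: -87 + 864 = 777
Then: 777 + -96 = 681
D) 681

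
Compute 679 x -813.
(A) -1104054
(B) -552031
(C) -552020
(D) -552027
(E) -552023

679 * -813 = -552027
D) -552027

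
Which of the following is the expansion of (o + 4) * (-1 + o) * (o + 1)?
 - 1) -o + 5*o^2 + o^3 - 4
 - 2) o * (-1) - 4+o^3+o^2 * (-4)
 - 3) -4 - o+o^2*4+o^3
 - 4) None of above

Expanding (o + 4) * (-1 + o) * (o + 1):
= -4 - o+o^2*4+o^3
3) -4 - o+o^2*4+o^3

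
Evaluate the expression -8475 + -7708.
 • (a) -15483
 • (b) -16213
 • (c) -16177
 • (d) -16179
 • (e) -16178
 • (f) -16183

-8475 + -7708 = -16183
f) -16183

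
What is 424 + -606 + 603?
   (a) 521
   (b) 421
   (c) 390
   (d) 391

First: 424 + -606 = -182
Then: -182 + 603 = 421
b) 421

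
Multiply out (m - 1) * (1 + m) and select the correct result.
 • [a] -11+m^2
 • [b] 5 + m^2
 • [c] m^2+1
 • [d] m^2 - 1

Expanding (m - 1) * (1 + m):
= m^2 - 1
d) m^2 - 1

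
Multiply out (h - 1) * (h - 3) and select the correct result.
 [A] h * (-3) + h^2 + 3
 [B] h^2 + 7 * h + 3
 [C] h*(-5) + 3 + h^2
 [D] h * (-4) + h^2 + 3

Expanding (h - 1) * (h - 3):
= h * (-4) + h^2 + 3
D) h * (-4) + h^2 + 3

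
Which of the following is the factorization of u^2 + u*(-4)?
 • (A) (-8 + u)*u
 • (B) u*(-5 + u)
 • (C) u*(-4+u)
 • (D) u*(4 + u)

We need to factor u^2 + u*(-4).
The factored form is u*(-4+u).
C) u*(-4+u)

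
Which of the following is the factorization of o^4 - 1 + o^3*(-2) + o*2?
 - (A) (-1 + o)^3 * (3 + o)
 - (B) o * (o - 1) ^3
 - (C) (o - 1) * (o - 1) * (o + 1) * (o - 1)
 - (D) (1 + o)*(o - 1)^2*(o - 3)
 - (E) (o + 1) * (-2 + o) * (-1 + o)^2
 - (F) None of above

We need to factor o^4 - 1 + o^3*(-2) + o*2.
The factored form is (o - 1) * (o - 1) * (o + 1) * (o - 1).
C) (o - 1) * (o - 1) * (o + 1) * (o - 1)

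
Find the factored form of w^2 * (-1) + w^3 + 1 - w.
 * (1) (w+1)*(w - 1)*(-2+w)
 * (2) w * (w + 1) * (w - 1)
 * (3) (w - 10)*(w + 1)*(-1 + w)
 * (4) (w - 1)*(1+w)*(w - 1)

We need to factor w^2 * (-1) + w^3 + 1 - w.
The factored form is (w - 1)*(1+w)*(w - 1).
4) (w - 1)*(1+w)*(w - 1)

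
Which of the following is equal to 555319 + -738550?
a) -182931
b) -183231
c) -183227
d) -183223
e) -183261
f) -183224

555319 + -738550 = -183231
b) -183231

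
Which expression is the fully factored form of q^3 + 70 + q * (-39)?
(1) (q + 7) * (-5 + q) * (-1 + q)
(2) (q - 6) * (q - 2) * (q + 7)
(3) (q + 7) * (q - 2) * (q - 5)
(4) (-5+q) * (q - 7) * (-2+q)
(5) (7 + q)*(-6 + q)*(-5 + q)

We need to factor q^3 + 70 + q * (-39).
The factored form is (q + 7) * (q - 2) * (q - 5).
3) (q + 7) * (q - 2) * (q - 5)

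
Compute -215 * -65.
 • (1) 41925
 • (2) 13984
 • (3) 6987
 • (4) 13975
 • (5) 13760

-215 * -65 = 13975
4) 13975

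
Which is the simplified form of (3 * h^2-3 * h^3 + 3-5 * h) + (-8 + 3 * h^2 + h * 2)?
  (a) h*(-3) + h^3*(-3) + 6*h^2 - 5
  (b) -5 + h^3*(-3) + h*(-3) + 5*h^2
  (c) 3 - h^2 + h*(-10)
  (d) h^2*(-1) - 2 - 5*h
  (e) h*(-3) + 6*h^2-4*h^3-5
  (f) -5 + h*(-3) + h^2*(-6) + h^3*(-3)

Adding the polynomials and combining like terms:
(3*h^2 - 3*h^3 + 3 - 5*h) + (-8 + 3*h^2 + h*2)
= h*(-3) + h^3*(-3) + 6*h^2 - 5
a) h*(-3) + h^3*(-3) + 6*h^2 - 5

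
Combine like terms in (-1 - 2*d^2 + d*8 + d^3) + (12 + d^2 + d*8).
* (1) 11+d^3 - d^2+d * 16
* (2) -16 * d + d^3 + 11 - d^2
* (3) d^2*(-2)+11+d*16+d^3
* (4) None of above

Adding the polynomials and combining like terms:
(-1 - 2*d^2 + d*8 + d^3) + (12 + d^2 + d*8)
= 11+d^3 - d^2+d * 16
1) 11+d^3 - d^2+d * 16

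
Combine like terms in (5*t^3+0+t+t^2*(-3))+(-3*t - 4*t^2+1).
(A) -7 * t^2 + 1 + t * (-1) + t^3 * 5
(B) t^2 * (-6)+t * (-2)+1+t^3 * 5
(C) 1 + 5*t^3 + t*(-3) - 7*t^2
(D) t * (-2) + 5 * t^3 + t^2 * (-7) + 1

Adding the polynomials and combining like terms:
(5*t^3 + 0 + t + t^2*(-3)) + (-3*t - 4*t^2 + 1)
= t * (-2) + 5 * t^3 + t^2 * (-7) + 1
D) t * (-2) + 5 * t^3 + t^2 * (-7) + 1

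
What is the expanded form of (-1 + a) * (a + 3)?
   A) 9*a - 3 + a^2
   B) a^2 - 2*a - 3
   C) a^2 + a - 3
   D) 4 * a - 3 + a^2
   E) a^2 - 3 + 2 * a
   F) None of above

Expanding (-1 + a) * (a + 3):
= a^2 - 3 + 2 * a
E) a^2 - 3 + 2 * a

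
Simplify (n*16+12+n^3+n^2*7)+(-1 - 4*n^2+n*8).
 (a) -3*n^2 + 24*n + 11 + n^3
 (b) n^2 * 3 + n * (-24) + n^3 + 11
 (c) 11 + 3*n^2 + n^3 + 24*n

Adding the polynomials and combining like terms:
(n*16 + 12 + n^3 + n^2*7) + (-1 - 4*n^2 + n*8)
= 11 + 3*n^2 + n^3 + 24*n
c) 11 + 3*n^2 + n^3 + 24*n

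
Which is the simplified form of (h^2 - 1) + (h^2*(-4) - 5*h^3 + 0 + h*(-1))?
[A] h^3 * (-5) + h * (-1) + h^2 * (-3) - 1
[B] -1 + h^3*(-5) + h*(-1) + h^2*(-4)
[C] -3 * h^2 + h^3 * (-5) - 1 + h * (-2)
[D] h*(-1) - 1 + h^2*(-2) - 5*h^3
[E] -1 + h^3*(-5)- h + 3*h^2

Adding the polynomials and combining like terms:
(h^2 - 1) + (h^2*(-4) - 5*h^3 + 0 + h*(-1))
= h^3 * (-5) + h * (-1) + h^2 * (-3) - 1
A) h^3 * (-5) + h * (-1) + h^2 * (-3) - 1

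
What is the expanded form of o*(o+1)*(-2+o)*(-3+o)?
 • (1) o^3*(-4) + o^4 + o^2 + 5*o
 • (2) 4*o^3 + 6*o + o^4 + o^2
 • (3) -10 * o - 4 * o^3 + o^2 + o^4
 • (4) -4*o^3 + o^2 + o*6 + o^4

Expanding o*(o+1)*(-2+o)*(-3+o):
= -4*o^3 + o^2 + o*6 + o^4
4) -4*o^3 + o^2 + o*6 + o^4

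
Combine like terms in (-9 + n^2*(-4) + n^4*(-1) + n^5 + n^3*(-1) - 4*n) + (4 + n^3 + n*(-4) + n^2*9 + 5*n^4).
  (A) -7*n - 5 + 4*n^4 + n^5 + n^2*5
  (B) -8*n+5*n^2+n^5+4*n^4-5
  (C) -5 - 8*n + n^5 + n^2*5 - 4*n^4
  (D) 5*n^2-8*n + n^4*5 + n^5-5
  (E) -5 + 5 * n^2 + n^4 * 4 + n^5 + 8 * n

Adding the polynomials and combining like terms:
(-9 + n^2*(-4) + n^4*(-1) + n^5 + n^3*(-1) - 4*n) + (4 + n^3 + n*(-4) + n^2*9 + 5*n^4)
= -8*n+5*n^2+n^5+4*n^4-5
B) -8*n+5*n^2+n^5+4*n^4-5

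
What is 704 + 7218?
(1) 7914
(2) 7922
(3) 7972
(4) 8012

704 + 7218 = 7922
2) 7922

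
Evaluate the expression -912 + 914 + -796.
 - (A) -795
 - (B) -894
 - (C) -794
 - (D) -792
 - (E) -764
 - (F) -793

First: -912 + 914 = 2
Then: 2 + -796 = -794
C) -794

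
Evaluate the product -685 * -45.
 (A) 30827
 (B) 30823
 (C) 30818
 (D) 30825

-685 * -45 = 30825
D) 30825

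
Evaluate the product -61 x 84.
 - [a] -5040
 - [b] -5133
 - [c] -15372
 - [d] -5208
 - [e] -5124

-61 * 84 = -5124
e) -5124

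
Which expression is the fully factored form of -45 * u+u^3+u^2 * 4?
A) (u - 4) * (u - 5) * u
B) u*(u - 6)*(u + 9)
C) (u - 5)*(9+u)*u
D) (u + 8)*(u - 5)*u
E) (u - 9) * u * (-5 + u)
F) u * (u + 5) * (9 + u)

We need to factor -45 * u+u^3+u^2 * 4.
The factored form is (u - 5)*(9+u)*u.
C) (u - 5)*(9+u)*u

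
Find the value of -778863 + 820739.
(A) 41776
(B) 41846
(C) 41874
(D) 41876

-778863 + 820739 = 41876
D) 41876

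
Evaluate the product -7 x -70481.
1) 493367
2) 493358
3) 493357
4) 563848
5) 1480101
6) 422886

-7 * -70481 = 493367
1) 493367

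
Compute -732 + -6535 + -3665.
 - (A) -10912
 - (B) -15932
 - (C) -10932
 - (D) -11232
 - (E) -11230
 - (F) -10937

First: -732 + -6535 = -7267
Then: -7267 + -3665 = -10932
C) -10932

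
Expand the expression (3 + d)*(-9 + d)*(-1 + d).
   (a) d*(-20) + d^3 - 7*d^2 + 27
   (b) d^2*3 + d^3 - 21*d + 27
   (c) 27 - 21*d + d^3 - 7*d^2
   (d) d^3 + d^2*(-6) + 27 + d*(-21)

Expanding (3 + d)*(-9 + d)*(-1 + d):
= 27 - 21*d + d^3 - 7*d^2
c) 27 - 21*d + d^3 - 7*d^2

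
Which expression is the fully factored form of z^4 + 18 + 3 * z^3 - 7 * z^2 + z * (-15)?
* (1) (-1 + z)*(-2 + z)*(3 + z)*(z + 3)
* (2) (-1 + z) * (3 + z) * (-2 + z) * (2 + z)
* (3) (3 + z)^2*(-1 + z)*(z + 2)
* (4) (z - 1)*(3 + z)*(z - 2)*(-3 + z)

We need to factor z^4 + 18 + 3 * z^3 - 7 * z^2 + z * (-15).
The factored form is (-1 + z)*(-2 + z)*(3 + z)*(z + 3).
1) (-1 + z)*(-2 + z)*(3 + z)*(z + 3)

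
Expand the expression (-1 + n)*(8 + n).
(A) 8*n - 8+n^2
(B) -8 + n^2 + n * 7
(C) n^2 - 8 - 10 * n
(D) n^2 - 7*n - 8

Expanding (-1 + n)*(8 + n):
= -8 + n^2 + n * 7
B) -8 + n^2 + n * 7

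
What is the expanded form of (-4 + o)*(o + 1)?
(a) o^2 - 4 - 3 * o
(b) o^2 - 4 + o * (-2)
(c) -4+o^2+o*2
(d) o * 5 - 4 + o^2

Expanding (-4 + o)*(o + 1):
= o^2 - 4 - 3 * o
a) o^2 - 4 - 3 * o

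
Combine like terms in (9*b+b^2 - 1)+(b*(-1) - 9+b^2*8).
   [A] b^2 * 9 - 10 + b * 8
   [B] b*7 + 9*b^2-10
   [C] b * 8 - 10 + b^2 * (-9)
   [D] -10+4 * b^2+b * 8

Adding the polynomials and combining like terms:
(9*b + b^2 - 1) + (b*(-1) - 9 + b^2*8)
= b^2 * 9 - 10 + b * 8
A) b^2 * 9 - 10 + b * 8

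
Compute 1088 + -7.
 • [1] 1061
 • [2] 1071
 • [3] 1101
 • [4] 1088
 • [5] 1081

1088 + -7 = 1081
5) 1081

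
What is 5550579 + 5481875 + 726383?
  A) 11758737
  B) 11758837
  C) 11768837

First: 5550579 + 5481875 = 11032454
Then: 11032454 + 726383 = 11758837
B) 11758837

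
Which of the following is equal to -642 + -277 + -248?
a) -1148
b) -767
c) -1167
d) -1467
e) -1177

First: -642 + -277 = -919
Then: -919 + -248 = -1167
c) -1167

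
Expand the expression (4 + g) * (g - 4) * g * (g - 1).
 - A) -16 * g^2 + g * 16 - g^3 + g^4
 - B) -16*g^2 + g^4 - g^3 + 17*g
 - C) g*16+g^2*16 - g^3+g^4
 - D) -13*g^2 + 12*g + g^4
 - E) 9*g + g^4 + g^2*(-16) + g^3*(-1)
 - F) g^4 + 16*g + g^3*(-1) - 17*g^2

Expanding (4 + g) * (g - 4) * g * (g - 1):
= -16 * g^2 + g * 16 - g^3 + g^4
A) -16 * g^2 + g * 16 - g^3 + g^4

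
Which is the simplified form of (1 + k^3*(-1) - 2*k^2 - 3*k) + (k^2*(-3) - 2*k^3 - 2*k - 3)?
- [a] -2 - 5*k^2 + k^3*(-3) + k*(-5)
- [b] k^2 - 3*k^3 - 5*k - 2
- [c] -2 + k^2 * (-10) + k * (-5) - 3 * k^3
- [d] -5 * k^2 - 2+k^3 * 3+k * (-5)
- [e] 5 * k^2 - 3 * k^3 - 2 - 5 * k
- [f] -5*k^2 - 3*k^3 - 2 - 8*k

Adding the polynomials and combining like terms:
(1 + k^3*(-1) - 2*k^2 - 3*k) + (k^2*(-3) - 2*k^3 - 2*k - 3)
= -2 - 5*k^2 + k^3*(-3) + k*(-5)
a) -2 - 5*k^2 + k^3*(-3) + k*(-5)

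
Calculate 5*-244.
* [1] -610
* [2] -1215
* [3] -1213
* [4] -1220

5 * -244 = -1220
4) -1220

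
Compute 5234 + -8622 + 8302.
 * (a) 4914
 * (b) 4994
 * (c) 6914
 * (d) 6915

First: 5234 + -8622 = -3388
Then: -3388 + 8302 = 4914
a) 4914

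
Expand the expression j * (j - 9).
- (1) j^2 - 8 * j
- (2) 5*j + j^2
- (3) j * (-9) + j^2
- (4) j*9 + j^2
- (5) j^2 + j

Expanding j * (j - 9):
= j * (-9) + j^2
3) j * (-9) + j^2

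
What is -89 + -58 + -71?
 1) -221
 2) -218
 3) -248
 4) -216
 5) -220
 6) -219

First: -89 + -58 = -147
Then: -147 + -71 = -218
2) -218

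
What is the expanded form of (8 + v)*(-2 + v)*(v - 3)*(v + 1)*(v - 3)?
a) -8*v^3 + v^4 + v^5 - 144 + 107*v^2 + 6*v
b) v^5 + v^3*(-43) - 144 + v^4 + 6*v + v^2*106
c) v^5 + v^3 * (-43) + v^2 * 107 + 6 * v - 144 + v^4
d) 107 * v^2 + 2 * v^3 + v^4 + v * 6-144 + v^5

Expanding (8 + v)*(-2 + v)*(v - 3)*(v + 1)*(v - 3):
= v^5 + v^3 * (-43) + v^2 * 107 + 6 * v - 144 + v^4
c) v^5 + v^3 * (-43) + v^2 * 107 + 6 * v - 144 + v^4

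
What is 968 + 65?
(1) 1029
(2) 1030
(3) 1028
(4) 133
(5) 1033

968 + 65 = 1033
5) 1033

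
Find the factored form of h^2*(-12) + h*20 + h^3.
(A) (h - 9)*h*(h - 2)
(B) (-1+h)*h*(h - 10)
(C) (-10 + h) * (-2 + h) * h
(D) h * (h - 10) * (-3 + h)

We need to factor h^2*(-12) + h*20 + h^3.
The factored form is (-10 + h) * (-2 + h) * h.
C) (-10 + h) * (-2 + h) * h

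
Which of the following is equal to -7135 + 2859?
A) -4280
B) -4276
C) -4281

-7135 + 2859 = -4276
B) -4276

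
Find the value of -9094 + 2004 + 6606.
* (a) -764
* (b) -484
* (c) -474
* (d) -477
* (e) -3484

First: -9094 + 2004 = -7090
Then: -7090 + 6606 = -484
b) -484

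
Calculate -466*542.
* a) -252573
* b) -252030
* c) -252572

-466 * 542 = -252572
c) -252572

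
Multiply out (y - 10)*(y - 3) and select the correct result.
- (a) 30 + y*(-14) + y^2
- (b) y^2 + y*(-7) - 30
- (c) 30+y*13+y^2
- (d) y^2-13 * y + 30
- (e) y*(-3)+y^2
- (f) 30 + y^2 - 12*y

Expanding (y - 10)*(y - 3):
= y^2-13 * y + 30
d) y^2-13 * y + 30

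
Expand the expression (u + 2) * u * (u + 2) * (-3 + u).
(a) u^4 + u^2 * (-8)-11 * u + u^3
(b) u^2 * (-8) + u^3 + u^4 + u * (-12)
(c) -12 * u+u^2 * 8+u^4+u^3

Expanding (u + 2) * u * (u + 2) * (-3 + u):
= u^2 * (-8) + u^3 + u^4 + u * (-12)
b) u^2 * (-8) + u^3 + u^4 + u * (-12)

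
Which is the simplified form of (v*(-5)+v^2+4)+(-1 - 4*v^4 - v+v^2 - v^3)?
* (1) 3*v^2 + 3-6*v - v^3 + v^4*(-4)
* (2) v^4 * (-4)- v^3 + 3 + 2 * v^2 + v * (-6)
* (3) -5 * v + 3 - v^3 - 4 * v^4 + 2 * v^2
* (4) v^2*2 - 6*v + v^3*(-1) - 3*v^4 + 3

Adding the polynomials and combining like terms:
(v*(-5) + v^2 + 4) + (-1 - 4*v^4 - v + v^2 - v^3)
= v^4 * (-4)- v^3 + 3 + 2 * v^2 + v * (-6)
2) v^4 * (-4)- v^3 + 3 + 2 * v^2 + v * (-6)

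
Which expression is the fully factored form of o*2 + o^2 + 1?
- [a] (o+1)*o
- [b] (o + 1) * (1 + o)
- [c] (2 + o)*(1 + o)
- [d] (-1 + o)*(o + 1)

We need to factor o*2 + o^2 + 1.
The factored form is (o + 1) * (1 + o).
b) (o + 1) * (1 + o)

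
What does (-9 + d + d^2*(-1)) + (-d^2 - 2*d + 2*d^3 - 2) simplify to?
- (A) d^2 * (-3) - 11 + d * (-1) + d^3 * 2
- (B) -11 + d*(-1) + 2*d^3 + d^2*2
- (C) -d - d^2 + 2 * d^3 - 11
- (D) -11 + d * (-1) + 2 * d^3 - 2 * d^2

Adding the polynomials and combining like terms:
(-9 + d + d^2*(-1)) + (-d^2 - 2*d + 2*d^3 - 2)
= -11 + d * (-1) + 2 * d^3 - 2 * d^2
D) -11 + d * (-1) + 2 * d^3 - 2 * d^2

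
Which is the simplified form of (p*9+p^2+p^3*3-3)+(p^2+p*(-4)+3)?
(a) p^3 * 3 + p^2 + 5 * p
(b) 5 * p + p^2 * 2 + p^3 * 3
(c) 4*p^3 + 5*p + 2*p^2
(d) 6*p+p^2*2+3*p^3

Adding the polynomials and combining like terms:
(p*9 + p^2 + p^3*3 - 3) + (p^2 + p*(-4) + 3)
= 5 * p + p^2 * 2 + p^3 * 3
b) 5 * p + p^2 * 2 + p^3 * 3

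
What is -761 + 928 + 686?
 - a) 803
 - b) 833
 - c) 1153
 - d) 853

First: -761 + 928 = 167
Then: 167 + 686 = 853
d) 853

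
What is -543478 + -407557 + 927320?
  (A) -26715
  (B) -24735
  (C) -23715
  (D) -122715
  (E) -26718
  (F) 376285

First: -543478 + -407557 = -951035
Then: -951035 + 927320 = -23715
C) -23715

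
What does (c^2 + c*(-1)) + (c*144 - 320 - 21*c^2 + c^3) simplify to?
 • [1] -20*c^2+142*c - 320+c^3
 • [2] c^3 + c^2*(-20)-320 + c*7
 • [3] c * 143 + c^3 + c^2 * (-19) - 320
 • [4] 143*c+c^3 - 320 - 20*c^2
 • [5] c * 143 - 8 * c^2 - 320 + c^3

Adding the polynomials and combining like terms:
(c^2 + c*(-1)) + (c*144 - 320 - 21*c^2 + c^3)
= 143*c+c^3 - 320 - 20*c^2
4) 143*c+c^3 - 320 - 20*c^2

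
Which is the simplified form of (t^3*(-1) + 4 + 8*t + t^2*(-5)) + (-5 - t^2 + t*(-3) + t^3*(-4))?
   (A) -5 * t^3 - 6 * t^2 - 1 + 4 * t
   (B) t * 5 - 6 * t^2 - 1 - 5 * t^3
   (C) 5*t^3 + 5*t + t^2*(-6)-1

Adding the polynomials and combining like terms:
(t^3*(-1) + 4 + 8*t + t^2*(-5)) + (-5 - t^2 + t*(-3) + t^3*(-4))
= t * 5 - 6 * t^2 - 1 - 5 * t^3
B) t * 5 - 6 * t^2 - 1 - 5 * t^3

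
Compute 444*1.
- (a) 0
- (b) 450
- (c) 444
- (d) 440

444 * 1 = 444
c) 444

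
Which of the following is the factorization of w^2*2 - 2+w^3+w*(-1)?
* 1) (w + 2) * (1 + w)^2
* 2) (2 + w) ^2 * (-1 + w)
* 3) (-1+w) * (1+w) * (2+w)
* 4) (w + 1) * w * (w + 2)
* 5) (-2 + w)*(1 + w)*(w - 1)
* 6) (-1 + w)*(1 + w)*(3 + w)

We need to factor w^2*2 - 2+w^3+w*(-1).
The factored form is (-1+w) * (1+w) * (2+w).
3) (-1+w) * (1+w) * (2+w)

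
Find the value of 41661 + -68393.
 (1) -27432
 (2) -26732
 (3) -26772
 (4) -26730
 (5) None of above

41661 + -68393 = -26732
2) -26732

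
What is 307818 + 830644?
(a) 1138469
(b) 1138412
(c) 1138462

307818 + 830644 = 1138462
c) 1138462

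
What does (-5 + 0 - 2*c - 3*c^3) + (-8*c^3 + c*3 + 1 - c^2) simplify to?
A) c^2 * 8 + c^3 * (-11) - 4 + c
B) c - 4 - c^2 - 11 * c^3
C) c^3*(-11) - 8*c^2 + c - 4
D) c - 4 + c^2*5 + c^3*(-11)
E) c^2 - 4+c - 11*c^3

Adding the polynomials and combining like terms:
(-5 + 0 - 2*c - 3*c^3) + (-8*c^3 + c*3 + 1 - c^2)
= c - 4 - c^2 - 11 * c^3
B) c - 4 - c^2 - 11 * c^3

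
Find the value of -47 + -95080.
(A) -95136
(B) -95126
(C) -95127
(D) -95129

-47 + -95080 = -95127
C) -95127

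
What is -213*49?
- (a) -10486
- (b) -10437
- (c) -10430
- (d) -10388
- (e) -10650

-213 * 49 = -10437
b) -10437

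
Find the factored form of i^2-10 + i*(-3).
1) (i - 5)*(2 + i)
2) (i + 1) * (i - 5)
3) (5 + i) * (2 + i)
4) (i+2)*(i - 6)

We need to factor i^2-10 + i*(-3).
The factored form is (i - 5)*(2 + i).
1) (i - 5)*(2 + i)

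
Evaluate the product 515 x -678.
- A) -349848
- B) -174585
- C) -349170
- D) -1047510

515 * -678 = -349170
C) -349170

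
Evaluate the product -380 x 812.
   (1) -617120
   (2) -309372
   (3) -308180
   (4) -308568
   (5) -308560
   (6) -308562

-380 * 812 = -308560
5) -308560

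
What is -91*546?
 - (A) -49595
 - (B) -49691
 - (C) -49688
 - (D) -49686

-91 * 546 = -49686
D) -49686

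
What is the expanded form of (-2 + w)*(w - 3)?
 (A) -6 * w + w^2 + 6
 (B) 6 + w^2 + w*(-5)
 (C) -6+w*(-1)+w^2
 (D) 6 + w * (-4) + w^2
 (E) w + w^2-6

Expanding (-2 + w)*(w - 3):
= 6 + w^2 + w*(-5)
B) 6 + w^2 + w*(-5)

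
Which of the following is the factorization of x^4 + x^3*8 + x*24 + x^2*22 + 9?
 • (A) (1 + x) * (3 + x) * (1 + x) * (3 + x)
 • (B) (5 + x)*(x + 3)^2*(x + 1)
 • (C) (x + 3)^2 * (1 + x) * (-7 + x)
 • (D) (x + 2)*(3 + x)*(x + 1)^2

We need to factor x^4 + x^3*8 + x*24 + x^2*22 + 9.
The factored form is (1 + x) * (3 + x) * (1 + x) * (3 + x).
A) (1 + x) * (3 + x) * (1 + x) * (3 + x)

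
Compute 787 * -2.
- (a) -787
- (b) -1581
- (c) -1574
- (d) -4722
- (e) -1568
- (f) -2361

787 * -2 = -1574
c) -1574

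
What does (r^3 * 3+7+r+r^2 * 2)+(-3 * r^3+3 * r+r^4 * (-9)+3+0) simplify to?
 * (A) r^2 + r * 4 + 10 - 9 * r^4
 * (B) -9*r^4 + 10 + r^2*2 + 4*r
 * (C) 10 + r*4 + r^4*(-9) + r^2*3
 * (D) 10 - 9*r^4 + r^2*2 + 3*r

Adding the polynomials and combining like terms:
(r^3*3 + 7 + r + r^2*2) + (-3*r^3 + 3*r + r^4*(-9) + 3 + 0)
= -9*r^4 + 10 + r^2*2 + 4*r
B) -9*r^4 + 10 + r^2*2 + 4*r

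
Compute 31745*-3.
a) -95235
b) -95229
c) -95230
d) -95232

31745 * -3 = -95235
a) -95235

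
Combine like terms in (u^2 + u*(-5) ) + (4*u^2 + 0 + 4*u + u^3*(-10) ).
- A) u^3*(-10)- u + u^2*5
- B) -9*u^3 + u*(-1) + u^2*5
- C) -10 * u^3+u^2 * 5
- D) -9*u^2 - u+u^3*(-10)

Adding the polynomials and combining like terms:
(u^2 + u*(-5)) + (4*u^2 + 0 + 4*u + u^3*(-10))
= u^3*(-10)- u + u^2*5
A) u^3*(-10)- u + u^2*5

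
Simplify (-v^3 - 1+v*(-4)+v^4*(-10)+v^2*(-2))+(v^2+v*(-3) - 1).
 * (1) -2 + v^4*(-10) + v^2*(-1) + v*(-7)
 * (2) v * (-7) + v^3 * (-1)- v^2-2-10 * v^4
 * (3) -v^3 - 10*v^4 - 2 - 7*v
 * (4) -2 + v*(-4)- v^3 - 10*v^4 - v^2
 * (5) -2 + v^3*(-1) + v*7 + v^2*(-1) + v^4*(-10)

Adding the polynomials and combining like terms:
(-v^3 - 1 + v*(-4) + v^4*(-10) + v^2*(-2)) + (v^2 + v*(-3) - 1)
= v * (-7) + v^3 * (-1)- v^2-2-10 * v^4
2) v * (-7) + v^3 * (-1)- v^2-2-10 * v^4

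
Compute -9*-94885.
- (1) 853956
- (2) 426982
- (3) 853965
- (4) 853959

-9 * -94885 = 853965
3) 853965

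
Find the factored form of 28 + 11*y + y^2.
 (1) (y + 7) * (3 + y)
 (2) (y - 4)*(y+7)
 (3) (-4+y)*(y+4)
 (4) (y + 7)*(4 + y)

We need to factor 28 + 11*y + y^2.
The factored form is (y + 7)*(4 + y).
4) (y + 7)*(4 + y)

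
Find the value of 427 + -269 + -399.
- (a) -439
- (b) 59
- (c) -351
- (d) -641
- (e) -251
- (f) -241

First: 427 + -269 = 158
Then: 158 + -399 = -241
f) -241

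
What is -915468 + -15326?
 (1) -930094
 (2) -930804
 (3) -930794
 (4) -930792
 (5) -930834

-915468 + -15326 = -930794
3) -930794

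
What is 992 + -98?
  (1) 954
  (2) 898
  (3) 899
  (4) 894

992 + -98 = 894
4) 894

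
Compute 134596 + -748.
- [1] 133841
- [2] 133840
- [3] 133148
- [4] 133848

134596 + -748 = 133848
4) 133848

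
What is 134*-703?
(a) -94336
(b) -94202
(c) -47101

134 * -703 = -94202
b) -94202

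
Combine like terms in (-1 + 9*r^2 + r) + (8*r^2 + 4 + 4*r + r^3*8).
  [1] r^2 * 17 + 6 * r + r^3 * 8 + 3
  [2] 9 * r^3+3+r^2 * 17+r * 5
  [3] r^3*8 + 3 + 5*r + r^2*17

Adding the polynomials and combining like terms:
(-1 + 9*r^2 + r) + (8*r^2 + 4 + 4*r + r^3*8)
= r^3*8 + 3 + 5*r + r^2*17
3) r^3*8 + 3 + 5*r + r^2*17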